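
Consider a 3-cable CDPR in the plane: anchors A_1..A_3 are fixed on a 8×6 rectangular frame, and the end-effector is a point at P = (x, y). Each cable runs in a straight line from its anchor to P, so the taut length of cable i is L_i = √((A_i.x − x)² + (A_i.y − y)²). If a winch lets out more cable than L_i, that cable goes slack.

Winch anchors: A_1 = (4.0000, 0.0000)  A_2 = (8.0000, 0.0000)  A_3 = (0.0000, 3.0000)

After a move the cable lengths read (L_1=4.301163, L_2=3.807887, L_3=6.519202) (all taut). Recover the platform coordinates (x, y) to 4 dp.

(6.5000, 3.5000)

each cable: (A_i−P)·(A_i−P) = L_i²; let c_i = ‖A_i‖²−L_i²
c_1 = 16.0000+0.0000−18.5000 = -2.5000
row 1: -8.0000x + 0.0000y = -52.0000  (c_2=49.5000)
row 2: 8.0000x − 6.0000y = 31.0000  (c_3=-33.5000)
Cramer on rows 1–2 → x = 6.5000, y = 3.5000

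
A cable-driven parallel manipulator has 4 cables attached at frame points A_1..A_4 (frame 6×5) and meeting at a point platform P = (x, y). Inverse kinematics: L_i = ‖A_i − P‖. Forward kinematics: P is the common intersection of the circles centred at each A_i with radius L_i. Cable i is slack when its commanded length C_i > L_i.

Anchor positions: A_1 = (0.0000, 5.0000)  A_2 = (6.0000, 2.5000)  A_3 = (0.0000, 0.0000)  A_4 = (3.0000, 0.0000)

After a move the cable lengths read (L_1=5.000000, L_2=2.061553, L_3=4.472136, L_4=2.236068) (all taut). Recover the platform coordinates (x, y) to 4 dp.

circle eqns → linear via eq_j − eq_1; set c_j = A_j·A_j − L_j²
c_1 = 0.0000+25.0000−25.0000 = 0.0000
-12.0000·x + 5.0000·y = c_1−c_2 = -38.0000
0.0000·x + 10.0000·y = c_1−c_3 = 20.0000
-6.0000·x + 10.0000·y = c_1−c_4 = -4.0000
solve first two rows → x=4.0000, y=2.0000
check cable 4: ‖A_4−P‖² = 5.0000 ≈ L_4² = 5.0000 ✓

(4.0000, 2.0000)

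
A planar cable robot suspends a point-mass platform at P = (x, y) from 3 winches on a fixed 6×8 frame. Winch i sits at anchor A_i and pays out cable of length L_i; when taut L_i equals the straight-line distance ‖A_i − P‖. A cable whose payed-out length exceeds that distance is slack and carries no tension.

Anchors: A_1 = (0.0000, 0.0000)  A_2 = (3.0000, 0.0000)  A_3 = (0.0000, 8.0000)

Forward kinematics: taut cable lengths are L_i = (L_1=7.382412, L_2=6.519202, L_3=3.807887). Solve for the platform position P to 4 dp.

expand ‖A_i−P‖²=L_i² and subtract eq 1 (c_i ≔ ‖A_i‖²−L_i²)
c_1 = 0.0000+0.0000−54.5000 = -54.5000
eq1−eq2 → [-6.0000  0.0000]·P = -21.0000
eq1−eq3 → [0.0000  -16.0000]·P = -104.0000
2×2 solve → P = (3.5000, 6.5000)

(3.5000, 6.5000)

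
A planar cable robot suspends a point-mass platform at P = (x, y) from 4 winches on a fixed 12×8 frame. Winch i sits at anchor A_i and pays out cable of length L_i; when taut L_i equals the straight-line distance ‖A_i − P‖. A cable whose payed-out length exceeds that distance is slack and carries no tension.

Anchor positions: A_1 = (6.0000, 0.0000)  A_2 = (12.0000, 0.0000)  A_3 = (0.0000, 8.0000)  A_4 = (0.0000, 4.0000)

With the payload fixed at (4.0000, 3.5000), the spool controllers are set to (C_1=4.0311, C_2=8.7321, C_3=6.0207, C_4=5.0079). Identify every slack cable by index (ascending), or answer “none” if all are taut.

4

cable 1: L_1 = ‖A_1−P‖ = 4.0311;  C_1 = 4.0311 → taut
cable 2: L_2 = ‖A_2−P‖ = 8.7321;  C_2 = 8.7321 → taut
cable 3: L_3 = ‖A_3−P‖ = 6.0208;  C_3 = 6.0207 → taut
cable 4: L_4 = ‖A_4−P‖ = 4.0311;  C_4 = 5.0079 → slack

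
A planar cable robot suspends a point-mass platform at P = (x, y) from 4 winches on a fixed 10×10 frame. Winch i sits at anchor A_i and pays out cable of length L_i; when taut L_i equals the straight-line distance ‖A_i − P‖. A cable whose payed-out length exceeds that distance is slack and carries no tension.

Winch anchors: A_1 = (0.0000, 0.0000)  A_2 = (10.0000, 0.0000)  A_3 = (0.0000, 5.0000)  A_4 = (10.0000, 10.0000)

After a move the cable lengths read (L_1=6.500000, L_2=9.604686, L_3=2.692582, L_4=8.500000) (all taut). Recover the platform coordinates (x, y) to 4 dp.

circle eqns → linear via eq_j − eq_1; set k_j = A_j·A_j − L_j²
k_1 = 0.0000+0.0000−42.2500 = -42.2500
-20.0000·x + 0.0000·y = k_1−k_2 = -50.0000
0.0000·x − 10.0000·y = k_1−k_3 = -60.0000
-20.0000·x − 20.0000·y = k_1−k_4 = -170.0000
solve first two rows → x=2.5000, y=6.0000
check cable 4: ‖A_4−P‖² = 72.2500 ≈ L_4² = 72.2500 ✓

(2.5000, 6.0000)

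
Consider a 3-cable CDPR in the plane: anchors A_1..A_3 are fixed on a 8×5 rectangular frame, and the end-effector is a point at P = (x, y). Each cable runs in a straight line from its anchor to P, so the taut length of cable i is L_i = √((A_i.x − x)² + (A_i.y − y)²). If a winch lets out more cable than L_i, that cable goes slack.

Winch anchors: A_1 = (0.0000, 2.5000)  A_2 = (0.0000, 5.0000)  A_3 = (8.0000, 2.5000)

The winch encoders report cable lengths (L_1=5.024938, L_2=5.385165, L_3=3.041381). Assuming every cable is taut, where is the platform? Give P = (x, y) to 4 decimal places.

(5.0000, 3.0000)

each cable: (A_i−P)·(A_i−P) = L_i²; let k_i = ‖A_i‖²−L_i²
k_1 = 0.0000+6.2500−25.2500 = -19.0000
row 1: 0.0000x − 5.0000y = -15.0000  (k_2=-4.0000)
row 2: -16.0000x + 0.0000y = -80.0000  (k_3=61.0000)
Cramer on rows 1–2 → x = 5.0000, y = 3.0000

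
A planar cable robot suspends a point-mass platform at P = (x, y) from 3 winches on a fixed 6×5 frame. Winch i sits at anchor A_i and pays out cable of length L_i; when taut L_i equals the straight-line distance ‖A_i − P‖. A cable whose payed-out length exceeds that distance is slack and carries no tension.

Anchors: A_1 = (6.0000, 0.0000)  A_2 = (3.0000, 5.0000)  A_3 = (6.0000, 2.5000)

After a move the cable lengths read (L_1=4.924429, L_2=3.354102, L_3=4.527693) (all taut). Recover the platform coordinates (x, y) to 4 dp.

(1.5000, 2.0000)

circle eqns → linear via eq_j − eq_1; set c_j = A_j·A_j − L_j²
c_1 = 36.0000+0.0000−24.2500 = 11.7500
6.0000·x − 10.0000·y = c_1−c_2 = -11.0000
0.0000·x − 5.0000·y = c_1−c_3 = -10.0000
solve first two rows → x=1.5000, y=2.0000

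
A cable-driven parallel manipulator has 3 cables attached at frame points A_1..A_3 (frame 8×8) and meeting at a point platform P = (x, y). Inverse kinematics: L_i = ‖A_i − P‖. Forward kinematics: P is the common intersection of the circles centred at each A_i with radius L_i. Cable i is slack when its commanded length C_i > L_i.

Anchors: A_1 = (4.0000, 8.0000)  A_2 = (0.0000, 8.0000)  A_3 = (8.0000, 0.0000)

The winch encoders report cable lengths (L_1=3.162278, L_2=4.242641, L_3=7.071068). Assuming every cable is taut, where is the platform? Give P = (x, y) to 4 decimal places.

(3.0000, 5.0000)

expand ‖A_i−P‖²=L_i² and subtract eq 1 (q_i ≔ ‖A_i‖²−L_i²)
q_1 = 16.0000+64.0000−10.0000 = 70.0000
eq1−eq2 → [8.0000  0.0000]·P = 24.0000
eq1−eq3 → [-8.0000  16.0000]·P = 56.0000
2×2 solve → P = (3.0000, 5.0000)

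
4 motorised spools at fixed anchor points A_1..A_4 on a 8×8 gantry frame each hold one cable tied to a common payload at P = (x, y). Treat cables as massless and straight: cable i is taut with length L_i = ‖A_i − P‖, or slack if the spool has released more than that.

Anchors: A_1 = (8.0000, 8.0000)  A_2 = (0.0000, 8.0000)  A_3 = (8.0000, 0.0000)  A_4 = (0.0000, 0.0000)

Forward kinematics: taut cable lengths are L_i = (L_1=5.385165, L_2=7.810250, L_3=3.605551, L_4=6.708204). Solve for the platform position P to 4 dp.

expand ‖A_i−P‖²=L_i² and subtract eq 1 (k_i ≔ ‖A_i‖²−L_i²)
k_1 = 64.0000+64.0000−29.0000 = 99.0000
eq1−eq2 → [16.0000  0.0000]·P = 96.0000
eq1−eq3 → [0.0000  16.0000]·P = 48.0000
eq1−eq4 → [16.0000  16.0000]·P = 144.0000
2×2 solve → P = (6.0000, 3.0000)
check cable 4: ‖A_4−P‖² = 45.0000 ≈ L_4² = 45.0000 ✓

(6.0000, 3.0000)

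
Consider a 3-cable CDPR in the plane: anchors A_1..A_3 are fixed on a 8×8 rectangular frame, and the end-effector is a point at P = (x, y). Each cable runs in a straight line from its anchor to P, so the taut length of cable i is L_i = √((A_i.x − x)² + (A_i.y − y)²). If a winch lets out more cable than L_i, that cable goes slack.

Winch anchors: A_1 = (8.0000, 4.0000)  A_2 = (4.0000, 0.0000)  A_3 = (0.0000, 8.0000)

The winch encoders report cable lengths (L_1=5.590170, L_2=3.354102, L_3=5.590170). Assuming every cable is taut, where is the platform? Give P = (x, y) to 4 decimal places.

circle eqns → linear via eq_j − eq_1; set c_j = A_j·A_j − L_j²
c_1 = 64.0000+16.0000−31.2500 = 48.7500
8.0000·x + 8.0000·y = c_1−c_2 = 44.0000
16.0000·x − 8.0000·y = c_1−c_3 = 16.0000
solve first two rows → x=2.5000, y=3.0000

(2.5000, 3.0000)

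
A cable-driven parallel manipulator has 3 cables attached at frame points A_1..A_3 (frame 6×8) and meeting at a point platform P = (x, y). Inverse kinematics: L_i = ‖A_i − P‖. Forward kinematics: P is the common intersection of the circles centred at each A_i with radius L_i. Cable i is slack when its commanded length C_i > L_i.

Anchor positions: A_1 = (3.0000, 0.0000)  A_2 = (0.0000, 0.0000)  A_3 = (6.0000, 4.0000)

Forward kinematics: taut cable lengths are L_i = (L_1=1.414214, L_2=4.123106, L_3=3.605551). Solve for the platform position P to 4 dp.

(4.0000, 1.0000)

circle eqns → linear via eq_j − eq_1; set k_j = A_j·A_j − L_j²
k_1 = 9.0000+0.0000−2.0000 = 7.0000
6.0000·x + 0.0000·y = k_1−k_2 = 24.0000
-6.0000·x − 8.0000·y = k_1−k_3 = -32.0000
solve first two rows → x=4.0000, y=1.0000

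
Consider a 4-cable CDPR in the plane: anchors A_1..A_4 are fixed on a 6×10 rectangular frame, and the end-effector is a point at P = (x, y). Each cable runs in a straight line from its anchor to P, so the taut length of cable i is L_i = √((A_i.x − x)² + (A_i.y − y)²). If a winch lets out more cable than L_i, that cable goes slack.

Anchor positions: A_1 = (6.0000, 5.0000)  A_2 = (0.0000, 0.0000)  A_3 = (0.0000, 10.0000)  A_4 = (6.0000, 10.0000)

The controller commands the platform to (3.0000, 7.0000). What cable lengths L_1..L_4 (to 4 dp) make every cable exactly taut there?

(3.6056, 7.6158, 4.2426, 4.2426)

L_1 = √((6.0000−3.0000)² + (5.0000−7.0000)²) = 3.6056
L_2 = √((0.0000−3.0000)² + (0.0000−7.0000)²) = 7.6158
L_3 = √((0.0000−3.0000)² + (10.0000−7.0000)²) = 4.2426
L_4 = √((6.0000−3.0000)² + (10.0000−7.0000)²) = 4.2426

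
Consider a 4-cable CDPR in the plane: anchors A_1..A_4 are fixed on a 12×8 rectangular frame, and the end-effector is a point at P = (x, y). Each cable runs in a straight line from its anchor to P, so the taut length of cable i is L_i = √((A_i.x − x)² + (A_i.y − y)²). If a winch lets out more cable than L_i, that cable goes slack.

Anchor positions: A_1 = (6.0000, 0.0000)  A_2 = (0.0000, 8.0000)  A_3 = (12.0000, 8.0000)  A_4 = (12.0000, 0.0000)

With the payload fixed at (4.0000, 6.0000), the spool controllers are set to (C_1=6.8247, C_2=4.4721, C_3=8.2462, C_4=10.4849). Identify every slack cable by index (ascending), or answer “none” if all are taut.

cable 1: √((2.0000)²+(-6.0000)²)=6.3246, C_1=6.8247: slack
cable 2: √((-4.0000)²+(2.0000)²)=4.4721, C_2=4.4721: taut
cable 3: √((8.0000)²+(2.0000)²)=8.2462, C_3=8.2462: taut
cable 4: √((8.0000)²+(-6.0000)²)=10.0000, C_4=10.4849: slack

1, 4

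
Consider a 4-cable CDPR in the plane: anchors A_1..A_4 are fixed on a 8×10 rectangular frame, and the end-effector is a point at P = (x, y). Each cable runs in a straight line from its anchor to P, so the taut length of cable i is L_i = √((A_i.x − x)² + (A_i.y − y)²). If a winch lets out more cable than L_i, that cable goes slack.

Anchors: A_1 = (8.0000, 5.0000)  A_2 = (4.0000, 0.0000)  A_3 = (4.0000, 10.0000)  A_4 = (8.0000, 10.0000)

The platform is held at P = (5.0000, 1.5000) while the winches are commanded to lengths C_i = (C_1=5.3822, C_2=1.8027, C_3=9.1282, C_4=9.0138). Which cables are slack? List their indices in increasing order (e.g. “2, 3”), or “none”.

cable 1: L_1 = ‖A_1−P‖ = 4.6098;  C_1 = 5.3822 → slack
cable 2: L_2 = ‖A_2−P‖ = 1.8028;  C_2 = 1.8027 → taut
cable 3: L_3 = ‖A_3−P‖ = 8.5586;  C_3 = 9.1282 → slack
cable 4: L_4 = ‖A_4−P‖ = 9.0139;  C_4 = 9.0138 → taut

1, 3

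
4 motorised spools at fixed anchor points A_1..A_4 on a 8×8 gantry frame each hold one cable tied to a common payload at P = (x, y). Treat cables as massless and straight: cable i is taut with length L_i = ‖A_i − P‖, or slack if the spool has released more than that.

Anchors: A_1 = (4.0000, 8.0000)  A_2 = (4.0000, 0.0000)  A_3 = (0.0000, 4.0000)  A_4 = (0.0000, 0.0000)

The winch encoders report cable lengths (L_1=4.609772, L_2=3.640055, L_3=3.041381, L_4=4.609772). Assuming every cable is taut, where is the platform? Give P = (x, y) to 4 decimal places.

(3.0000, 3.5000)

expand ‖A_i−P‖²=L_i² and subtract eq 1 (c_i ≔ ‖A_i‖²−L_i²)
c_1 = 16.0000+64.0000−21.2500 = 58.7500
eq1−eq2 → [0.0000  16.0000]·P = 56.0000
eq1−eq3 → [8.0000  8.0000]·P = 52.0000
eq1−eq4 → [8.0000  16.0000]·P = 80.0000
2×2 solve → P = (3.0000, 3.5000)
check cable 4: ‖A_4−P‖² = 21.2500 ≈ L_4² = 21.2500 ✓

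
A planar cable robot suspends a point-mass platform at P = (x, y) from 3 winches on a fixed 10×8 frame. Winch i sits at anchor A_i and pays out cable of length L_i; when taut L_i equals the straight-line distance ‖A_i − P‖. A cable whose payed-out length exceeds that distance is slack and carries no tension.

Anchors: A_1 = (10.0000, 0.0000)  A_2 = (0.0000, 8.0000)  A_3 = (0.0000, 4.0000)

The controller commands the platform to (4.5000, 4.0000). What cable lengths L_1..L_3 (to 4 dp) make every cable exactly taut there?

(6.8007, 6.0208, 4.5000)

cable 1: Δx=5.5000, Δy=-4.0000; L_1 = √(Δx²+Δy²) = 6.8007
cable 2: Δx=-4.5000, Δy=4.0000; L_2 = √(Δx²+Δy²) = 6.0208
cable 3: Δx=-4.5000, Δy=0.0000; L_3 = √(Δx²+Δy²) = 4.5000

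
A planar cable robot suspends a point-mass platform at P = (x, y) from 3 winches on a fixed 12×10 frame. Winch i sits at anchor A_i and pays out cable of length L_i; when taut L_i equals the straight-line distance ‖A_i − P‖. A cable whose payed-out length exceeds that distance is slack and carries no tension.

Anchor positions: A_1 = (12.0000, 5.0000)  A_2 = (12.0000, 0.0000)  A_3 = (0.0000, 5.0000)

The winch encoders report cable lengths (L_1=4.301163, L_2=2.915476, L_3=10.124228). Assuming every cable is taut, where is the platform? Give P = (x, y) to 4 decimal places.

expand ‖A_i−P‖²=L_i² and subtract eq 1 (q_i ≔ ‖A_i‖²−L_i²)
q_1 = 144.0000+25.0000−18.5000 = 150.5000
eq1−eq2 → [0.0000  10.0000]·P = 15.0000
eq1−eq3 → [24.0000  0.0000]·P = 228.0000
2×2 solve → P = (9.5000, 1.5000)

(9.5000, 1.5000)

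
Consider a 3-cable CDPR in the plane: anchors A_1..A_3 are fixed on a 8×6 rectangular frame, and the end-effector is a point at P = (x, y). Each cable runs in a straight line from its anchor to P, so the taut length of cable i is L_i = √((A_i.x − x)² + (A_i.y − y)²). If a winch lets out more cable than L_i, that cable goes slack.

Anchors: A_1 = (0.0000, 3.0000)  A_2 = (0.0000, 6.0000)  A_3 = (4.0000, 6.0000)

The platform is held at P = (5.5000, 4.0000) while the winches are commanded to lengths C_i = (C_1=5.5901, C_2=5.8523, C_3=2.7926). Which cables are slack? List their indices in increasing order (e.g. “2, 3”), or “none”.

3

cable 1: √((-5.5000)²+(-1.0000)²)=5.5902, C_1=5.5901: taut
cable 2: √((-5.5000)²+(2.0000)²)=5.8523, C_2=5.8523: taut
cable 3: √((-1.5000)²+(2.0000)²)=2.5000, C_3=2.7926: slack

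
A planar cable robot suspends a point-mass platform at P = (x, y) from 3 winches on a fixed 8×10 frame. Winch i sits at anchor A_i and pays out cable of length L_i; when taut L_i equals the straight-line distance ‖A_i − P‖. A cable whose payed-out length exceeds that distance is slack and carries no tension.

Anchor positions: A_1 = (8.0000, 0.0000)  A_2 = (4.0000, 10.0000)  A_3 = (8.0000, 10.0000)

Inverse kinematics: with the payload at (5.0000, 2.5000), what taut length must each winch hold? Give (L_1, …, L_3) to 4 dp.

(3.9051, 7.5664, 8.0777)

cable 1: Δx=3.0000, Δy=-2.5000; L_1 = √(Δx²+Δy²) = 3.9051
cable 2: Δx=-1.0000, Δy=7.5000; L_2 = √(Δx²+Δy²) = 7.5664
cable 3: Δx=3.0000, Δy=7.5000; L_3 = √(Δx²+Δy²) = 8.0777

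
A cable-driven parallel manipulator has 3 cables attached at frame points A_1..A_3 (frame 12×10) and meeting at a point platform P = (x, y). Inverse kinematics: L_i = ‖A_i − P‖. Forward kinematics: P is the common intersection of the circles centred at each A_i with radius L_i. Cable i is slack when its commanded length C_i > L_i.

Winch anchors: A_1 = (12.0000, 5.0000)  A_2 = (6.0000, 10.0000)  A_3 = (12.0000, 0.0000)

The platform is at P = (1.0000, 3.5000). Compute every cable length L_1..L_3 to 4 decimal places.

(11.1018, 8.2006, 11.5434)

cable 1: Δx=11.0000, Δy=1.5000; L_1 = √(Δx²+Δy²) = 11.1018
cable 2: Δx=5.0000, Δy=6.5000; L_2 = √(Δx²+Δy²) = 8.2006
cable 3: Δx=11.0000, Δy=-3.5000; L_3 = √(Δx²+Δy²) = 11.5434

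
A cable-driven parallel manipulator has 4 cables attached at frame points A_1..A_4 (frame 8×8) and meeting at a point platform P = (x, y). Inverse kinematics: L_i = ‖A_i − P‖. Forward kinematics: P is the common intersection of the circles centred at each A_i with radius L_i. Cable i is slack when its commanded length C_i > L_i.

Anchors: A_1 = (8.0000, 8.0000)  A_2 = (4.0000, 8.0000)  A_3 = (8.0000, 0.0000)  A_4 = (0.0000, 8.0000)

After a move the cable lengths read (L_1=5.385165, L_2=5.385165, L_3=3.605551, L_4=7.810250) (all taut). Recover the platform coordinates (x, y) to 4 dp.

each cable: (A_i−P)·(A_i−P) = L_i²; let k_i = ‖A_i‖²−L_i²
k_1 = 64.0000+64.0000−29.0000 = 99.0000
row 1: 8.0000x + 0.0000y = 48.0000  (k_2=51.0000)
row 2: 0.0000x + 16.0000y = 48.0000  (k_3=51.0000)
row 3: 16.0000x + 0.0000y = 96.0000  (k_4=3.0000)
Cramer on rows 1–2 → x = 6.0000, y = 3.0000
check cable 4: ‖A_4−P‖² = 61.0000 ≈ L_4² = 61.0000 ✓

(6.0000, 3.0000)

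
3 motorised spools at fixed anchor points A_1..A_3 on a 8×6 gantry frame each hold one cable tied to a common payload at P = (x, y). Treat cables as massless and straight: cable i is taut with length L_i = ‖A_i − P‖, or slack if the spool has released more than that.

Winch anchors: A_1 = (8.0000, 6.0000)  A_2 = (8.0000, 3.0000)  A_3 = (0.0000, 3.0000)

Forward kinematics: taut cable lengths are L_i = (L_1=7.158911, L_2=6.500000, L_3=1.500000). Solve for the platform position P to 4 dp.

(1.5000, 3.0000)

each cable: (A_i−P)·(A_i−P) = L_i²; let k_i = ‖A_i‖²−L_i²
k_1 = 64.0000+36.0000−51.2500 = 48.7500
row 1: 0.0000x + 6.0000y = 18.0000  (k_2=30.7500)
row 2: 16.0000x + 6.0000y = 42.0000  (k_3=6.7500)
Cramer on rows 1–2 → x = 1.5000, y = 3.0000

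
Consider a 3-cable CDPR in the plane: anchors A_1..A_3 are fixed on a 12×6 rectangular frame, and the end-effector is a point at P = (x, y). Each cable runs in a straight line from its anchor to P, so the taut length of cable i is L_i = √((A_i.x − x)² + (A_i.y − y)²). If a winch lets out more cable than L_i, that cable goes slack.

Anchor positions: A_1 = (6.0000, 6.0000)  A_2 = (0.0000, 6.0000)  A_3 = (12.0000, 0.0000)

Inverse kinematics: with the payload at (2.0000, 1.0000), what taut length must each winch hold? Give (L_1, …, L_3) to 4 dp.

(6.4031, 5.3852, 10.0499)

L_1 = √((6.0000−2.0000)² + (6.0000−1.0000)²) = 6.4031
L_2 = √((0.0000−2.0000)² + (6.0000−1.0000)²) = 5.3852
L_3 = √((12.0000−2.0000)² + (0.0000−1.0000)²) = 10.0499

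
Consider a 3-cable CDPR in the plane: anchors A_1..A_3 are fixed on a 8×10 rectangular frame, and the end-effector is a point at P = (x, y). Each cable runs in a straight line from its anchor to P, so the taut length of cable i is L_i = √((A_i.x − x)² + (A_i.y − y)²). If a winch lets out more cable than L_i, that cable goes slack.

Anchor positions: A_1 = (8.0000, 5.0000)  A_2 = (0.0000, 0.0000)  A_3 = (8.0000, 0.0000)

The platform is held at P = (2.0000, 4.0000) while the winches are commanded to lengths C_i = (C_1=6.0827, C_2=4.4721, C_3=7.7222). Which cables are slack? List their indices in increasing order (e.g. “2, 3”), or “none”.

cable 1: L_1 = ‖A_1−P‖ = 6.0828;  C_1 = 6.0827 → taut
cable 2: L_2 = ‖A_2−P‖ = 4.4721;  C_2 = 4.4721 → taut
cable 3: L_3 = ‖A_3−P‖ = 7.2111;  C_3 = 7.7222 → slack

3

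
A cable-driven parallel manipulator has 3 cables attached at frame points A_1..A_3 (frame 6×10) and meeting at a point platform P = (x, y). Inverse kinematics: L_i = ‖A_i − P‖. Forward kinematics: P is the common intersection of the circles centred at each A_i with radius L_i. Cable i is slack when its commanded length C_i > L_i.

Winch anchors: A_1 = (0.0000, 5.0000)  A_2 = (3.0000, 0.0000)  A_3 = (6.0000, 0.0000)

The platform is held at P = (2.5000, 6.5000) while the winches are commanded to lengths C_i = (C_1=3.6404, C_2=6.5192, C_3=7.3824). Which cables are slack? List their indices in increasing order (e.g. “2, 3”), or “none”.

1

cable 1: √((-2.5000)²+(-1.5000)²)=2.9155, C_1=3.6404: slack
cable 2: √((0.5000)²+(-6.5000)²)=6.5192, C_2=6.5192: taut
cable 3: √((3.5000)²+(-6.5000)²)=7.3824, C_3=7.3824: taut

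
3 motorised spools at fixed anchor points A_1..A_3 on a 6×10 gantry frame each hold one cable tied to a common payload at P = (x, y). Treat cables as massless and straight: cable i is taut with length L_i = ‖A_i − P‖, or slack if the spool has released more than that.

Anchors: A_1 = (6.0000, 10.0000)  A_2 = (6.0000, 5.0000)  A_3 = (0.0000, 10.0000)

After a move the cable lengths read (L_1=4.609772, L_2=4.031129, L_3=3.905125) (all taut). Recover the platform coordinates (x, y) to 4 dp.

expand ‖A_i−P‖²=L_i² and subtract eq 1 (k_i ≔ ‖A_i‖²−L_i²)
k_1 = 36.0000+100.0000−21.2500 = 114.7500
eq1−eq2 → [0.0000  10.0000]·P = 70.0000
eq1−eq3 → [12.0000  0.0000]·P = 30.0000
2×2 solve → P = (2.5000, 7.0000)

(2.5000, 7.0000)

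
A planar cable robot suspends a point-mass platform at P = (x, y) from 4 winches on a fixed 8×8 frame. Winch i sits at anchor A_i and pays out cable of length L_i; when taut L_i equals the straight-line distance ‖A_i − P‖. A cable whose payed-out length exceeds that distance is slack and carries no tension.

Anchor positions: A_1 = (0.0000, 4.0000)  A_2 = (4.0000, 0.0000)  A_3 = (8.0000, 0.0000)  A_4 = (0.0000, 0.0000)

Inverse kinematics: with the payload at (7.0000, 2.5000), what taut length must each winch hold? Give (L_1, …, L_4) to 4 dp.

(7.1589, 3.9051, 2.6926, 7.4330)

L_1: Δ = A_1−P = (-7.0000, 1.5000) → ‖Δ‖ = √51.2500 = 7.1589
L_2: Δ = A_2−P = (-3.0000, -2.5000) → ‖Δ‖ = √15.2500 = 3.9051
L_3: Δ = A_3−P = (1.0000, -2.5000) → ‖Δ‖ = √7.2500 = 2.6926
L_4: Δ = A_4−P = (-7.0000, -2.5000) → ‖Δ‖ = √55.2500 = 7.4330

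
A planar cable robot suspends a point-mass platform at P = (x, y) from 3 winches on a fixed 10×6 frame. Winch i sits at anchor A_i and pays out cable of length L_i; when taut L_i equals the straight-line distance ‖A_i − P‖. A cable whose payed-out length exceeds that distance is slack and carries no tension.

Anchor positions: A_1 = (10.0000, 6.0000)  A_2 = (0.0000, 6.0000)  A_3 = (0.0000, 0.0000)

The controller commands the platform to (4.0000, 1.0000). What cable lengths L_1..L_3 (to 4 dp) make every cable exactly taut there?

(7.8102, 6.4031, 4.1231)

L_1 = √((10.0000−4.0000)² + (6.0000−1.0000)²) = 7.8102
L_2 = √((0.0000−4.0000)² + (6.0000−1.0000)²) = 6.4031
L_3 = √((0.0000−4.0000)² + (0.0000−1.0000)²) = 4.1231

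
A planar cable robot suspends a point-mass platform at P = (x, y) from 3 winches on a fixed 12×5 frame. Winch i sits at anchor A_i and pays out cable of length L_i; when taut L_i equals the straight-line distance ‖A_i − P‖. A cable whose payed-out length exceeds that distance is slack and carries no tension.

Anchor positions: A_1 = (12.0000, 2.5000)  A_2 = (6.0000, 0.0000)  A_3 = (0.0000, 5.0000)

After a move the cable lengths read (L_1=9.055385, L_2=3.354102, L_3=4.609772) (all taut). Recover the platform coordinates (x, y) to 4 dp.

each cable: (A_i−P)·(A_i−P) = L_i²; let q_i = ‖A_i‖²−L_i²
q_1 = 144.0000+6.2500−82.0000 = 68.2500
row 1: 12.0000x + 5.0000y = 43.5000  (q_2=24.7500)
row 2: 24.0000x − 5.0000y = 64.5000  (q_3=3.7500)
Cramer on rows 1–2 → x = 3.0000, y = 1.5000

(3.0000, 1.5000)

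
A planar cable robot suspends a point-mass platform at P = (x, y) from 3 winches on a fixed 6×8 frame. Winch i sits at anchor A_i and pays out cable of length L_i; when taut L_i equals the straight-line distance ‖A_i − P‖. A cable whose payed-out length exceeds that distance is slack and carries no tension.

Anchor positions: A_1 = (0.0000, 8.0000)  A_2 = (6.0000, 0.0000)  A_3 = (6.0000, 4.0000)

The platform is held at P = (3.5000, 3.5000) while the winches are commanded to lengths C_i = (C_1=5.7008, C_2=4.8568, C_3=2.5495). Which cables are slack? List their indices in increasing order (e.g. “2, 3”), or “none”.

2

i=1: geometric 5.7009 vs commanded 5.7008 ⇒ taut
i=2: geometric 4.3012 vs commanded 4.8568 ⇒ slack
i=3: geometric 2.5495 vs commanded 2.5495 ⇒ taut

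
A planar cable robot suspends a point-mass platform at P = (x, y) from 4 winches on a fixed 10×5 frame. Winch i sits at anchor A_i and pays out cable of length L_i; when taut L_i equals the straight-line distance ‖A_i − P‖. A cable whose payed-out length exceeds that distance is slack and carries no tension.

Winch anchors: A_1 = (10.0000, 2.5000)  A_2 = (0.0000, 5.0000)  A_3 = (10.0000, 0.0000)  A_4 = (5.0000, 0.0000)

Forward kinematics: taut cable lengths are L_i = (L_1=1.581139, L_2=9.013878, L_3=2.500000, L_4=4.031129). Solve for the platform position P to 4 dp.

(8.5000, 2.0000)

circle eqns → linear via eq_j − eq_1; set c_j = A_j·A_j − L_j²
c_1 = 100.0000+6.2500−2.5000 = 103.7500
20.0000·x − 5.0000·y = c_1−c_2 = 160.0000
0.0000·x + 5.0000·y = c_1−c_3 = 10.0000
10.0000·x + 5.0000·y = c_1−c_4 = 95.0000
solve first two rows → x=8.5000, y=2.0000
check cable 4: ‖A_4−P‖² = 16.2500 ≈ L_4² = 16.2500 ✓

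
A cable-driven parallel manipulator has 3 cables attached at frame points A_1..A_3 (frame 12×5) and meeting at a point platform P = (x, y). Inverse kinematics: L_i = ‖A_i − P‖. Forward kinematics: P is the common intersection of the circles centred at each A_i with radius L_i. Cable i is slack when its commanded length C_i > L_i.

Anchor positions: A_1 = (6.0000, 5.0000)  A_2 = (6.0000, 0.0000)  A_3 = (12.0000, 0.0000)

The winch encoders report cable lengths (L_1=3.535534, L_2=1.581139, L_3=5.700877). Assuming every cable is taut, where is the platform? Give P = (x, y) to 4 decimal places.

each cable: (A_i−P)·(A_i−P) = L_i²; let q_i = ‖A_i‖²−L_i²
q_1 = 36.0000+25.0000−12.5000 = 48.5000
row 1: 0.0000x + 10.0000y = 15.0000  (q_2=33.5000)
row 2: -12.0000x + 10.0000y = -63.0000  (q_3=111.5000)
Cramer on rows 1–2 → x = 6.5000, y = 1.5000

(6.5000, 1.5000)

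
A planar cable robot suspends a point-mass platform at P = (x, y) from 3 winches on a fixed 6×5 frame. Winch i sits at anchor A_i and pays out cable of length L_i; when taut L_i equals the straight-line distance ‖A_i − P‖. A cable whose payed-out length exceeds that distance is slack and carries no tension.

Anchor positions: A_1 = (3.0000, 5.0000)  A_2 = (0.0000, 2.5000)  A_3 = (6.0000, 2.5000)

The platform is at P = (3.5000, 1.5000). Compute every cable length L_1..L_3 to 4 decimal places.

(3.5355, 3.6401, 2.6926)

cable 1: Δx=-0.5000, Δy=3.5000; L_1 = √(Δx²+Δy²) = 3.5355
cable 2: Δx=-3.5000, Δy=1.0000; L_2 = √(Δx²+Δy²) = 3.6401
cable 3: Δx=2.5000, Δy=1.0000; L_3 = √(Δx²+Δy²) = 2.6926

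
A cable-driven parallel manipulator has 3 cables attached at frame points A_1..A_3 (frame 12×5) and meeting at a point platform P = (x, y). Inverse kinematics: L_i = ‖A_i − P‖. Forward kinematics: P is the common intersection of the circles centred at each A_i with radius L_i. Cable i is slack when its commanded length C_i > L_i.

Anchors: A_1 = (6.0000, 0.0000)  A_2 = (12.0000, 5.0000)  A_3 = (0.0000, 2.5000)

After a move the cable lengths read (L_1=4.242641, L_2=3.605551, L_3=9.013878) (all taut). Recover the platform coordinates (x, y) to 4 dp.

(9.0000, 3.0000)

each cable: (A_i−P)·(A_i−P) = L_i²; let c_i = ‖A_i‖²−L_i²
c_1 = 36.0000+0.0000−18.0000 = 18.0000
row 1: -12.0000x − 10.0000y = -138.0000  (c_2=156.0000)
row 2: 12.0000x − 5.0000y = 93.0000  (c_3=-75.0000)
Cramer on rows 1–2 → x = 9.0000, y = 3.0000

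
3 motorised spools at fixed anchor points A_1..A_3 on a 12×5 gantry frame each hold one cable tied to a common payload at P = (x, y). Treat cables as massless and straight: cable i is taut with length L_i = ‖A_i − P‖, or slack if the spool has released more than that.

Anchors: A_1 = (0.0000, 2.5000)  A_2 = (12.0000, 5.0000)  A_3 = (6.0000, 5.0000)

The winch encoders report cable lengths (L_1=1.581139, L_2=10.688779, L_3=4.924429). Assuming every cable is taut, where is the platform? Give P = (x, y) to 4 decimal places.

each cable: (A_i−P)·(A_i−P) = L_i²; let k_i = ‖A_i‖²−L_i²
k_1 = 0.0000+6.2500−2.5000 = 3.7500
row 1: -24.0000x − 5.0000y = -51.0000  (k_2=54.7500)
row 2: -12.0000x − 5.0000y = -33.0000  (k_3=36.7500)
Cramer on rows 1–2 → x = 1.5000, y = 3.0000

(1.5000, 3.0000)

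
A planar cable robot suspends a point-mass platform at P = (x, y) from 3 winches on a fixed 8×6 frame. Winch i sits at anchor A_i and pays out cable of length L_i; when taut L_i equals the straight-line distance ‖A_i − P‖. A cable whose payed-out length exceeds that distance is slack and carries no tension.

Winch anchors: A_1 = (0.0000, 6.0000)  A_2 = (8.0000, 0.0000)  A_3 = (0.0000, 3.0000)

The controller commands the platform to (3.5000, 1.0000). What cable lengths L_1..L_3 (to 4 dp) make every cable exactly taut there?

L_1: Δ = A_1−P = (-3.5000, 5.0000) → ‖Δ‖ = √37.2500 = 6.1033
L_2: Δ = A_2−P = (4.5000, -1.0000) → ‖Δ‖ = √21.2500 = 4.6098
L_3: Δ = A_3−P = (-3.5000, 2.0000) → ‖Δ‖ = √16.2500 = 4.0311

(6.1033, 4.6098, 4.0311)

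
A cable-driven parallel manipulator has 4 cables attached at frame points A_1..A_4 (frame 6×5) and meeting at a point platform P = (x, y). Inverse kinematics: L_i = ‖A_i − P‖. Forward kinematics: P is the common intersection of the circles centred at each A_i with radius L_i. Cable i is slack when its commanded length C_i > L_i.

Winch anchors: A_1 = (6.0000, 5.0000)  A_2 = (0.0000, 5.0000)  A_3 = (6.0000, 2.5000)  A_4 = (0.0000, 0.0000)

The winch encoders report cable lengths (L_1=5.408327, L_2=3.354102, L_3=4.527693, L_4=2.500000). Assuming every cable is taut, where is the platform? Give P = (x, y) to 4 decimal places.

(1.5000, 2.0000)

circle eqns → linear via eq_j − eq_1; set k_j = A_j·A_j − L_j²
k_1 = 36.0000+25.0000−29.2500 = 31.7500
12.0000·x + 0.0000·y = k_1−k_2 = 18.0000
0.0000·x + 5.0000·y = k_1−k_3 = 10.0000
12.0000·x + 10.0000·y = k_1−k_4 = 38.0000
solve first two rows → x=1.5000, y=2.0000
check cable 4: ‖A_4−P‖² = 6.2500 ≈ L_4² = 6.2500 ✓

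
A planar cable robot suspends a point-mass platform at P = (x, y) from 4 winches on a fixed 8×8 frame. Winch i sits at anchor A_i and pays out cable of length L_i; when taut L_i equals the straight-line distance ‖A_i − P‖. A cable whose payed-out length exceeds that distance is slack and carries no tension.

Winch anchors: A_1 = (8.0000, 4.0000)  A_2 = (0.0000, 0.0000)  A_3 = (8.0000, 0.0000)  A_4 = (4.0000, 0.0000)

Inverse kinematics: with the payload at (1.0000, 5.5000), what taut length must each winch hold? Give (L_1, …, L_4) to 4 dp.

(7.1589, 5.5902, 8.9022, 6.2650)

L_1 = √((8.0000−1.0000)² + (4.0000−5.5000)²) = 7.1589
L_2 = √((0.0000−1.0000)² + (0.0000−5.5000)²) = 5.5902
L_3 = √((8.0000−1.0000)² + (0.0000−5.5000)²) = 8.9022
L_4 = √((4.0000−1.0000)² + (0.0000−5.5000)²) = 6.2650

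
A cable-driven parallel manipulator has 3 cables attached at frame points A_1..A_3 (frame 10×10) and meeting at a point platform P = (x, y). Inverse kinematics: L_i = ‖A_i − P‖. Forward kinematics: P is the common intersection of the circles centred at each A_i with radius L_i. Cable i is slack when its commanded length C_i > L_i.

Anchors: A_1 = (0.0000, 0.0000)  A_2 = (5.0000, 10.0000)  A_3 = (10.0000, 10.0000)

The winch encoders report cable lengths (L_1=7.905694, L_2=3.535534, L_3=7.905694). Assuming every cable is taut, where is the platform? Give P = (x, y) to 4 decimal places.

circle eqns → linear via eq_j − eq_1; set k_j = A_j·A_j − L_j²
k_1 = 0.0000+0.0000−62.5000 = -62.5000
-10.0000·x − 20.0000·y = k_1−k_2 = -175.0000
-20.0000·x − 20.0000·y = k_1−k_3 = -200.0000
solve first two rows → x=2.5000, y=7.5000

(2.5000, 7.5000)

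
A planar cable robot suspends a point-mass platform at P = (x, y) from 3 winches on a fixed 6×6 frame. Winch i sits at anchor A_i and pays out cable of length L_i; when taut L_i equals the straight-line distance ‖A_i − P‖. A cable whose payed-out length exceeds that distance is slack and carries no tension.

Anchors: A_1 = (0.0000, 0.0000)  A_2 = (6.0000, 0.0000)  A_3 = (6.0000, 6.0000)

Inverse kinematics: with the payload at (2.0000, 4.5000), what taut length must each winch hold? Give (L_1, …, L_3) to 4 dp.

cable 1: Δx=-2.0000, Δy=-4.5000; L_1 = √(Δx²+Δy²) = 4.9244
cable 2: Δx=4.0000, Δy=-4.5000; L_2 = √(Δx²+Δy²) = 6.0208
cable 3: Δx=4.0000, Δy=1.5000; L_3 = √(Δx²+Δy²) = 4.2720

(4.9244, 6.0208, 4.2720)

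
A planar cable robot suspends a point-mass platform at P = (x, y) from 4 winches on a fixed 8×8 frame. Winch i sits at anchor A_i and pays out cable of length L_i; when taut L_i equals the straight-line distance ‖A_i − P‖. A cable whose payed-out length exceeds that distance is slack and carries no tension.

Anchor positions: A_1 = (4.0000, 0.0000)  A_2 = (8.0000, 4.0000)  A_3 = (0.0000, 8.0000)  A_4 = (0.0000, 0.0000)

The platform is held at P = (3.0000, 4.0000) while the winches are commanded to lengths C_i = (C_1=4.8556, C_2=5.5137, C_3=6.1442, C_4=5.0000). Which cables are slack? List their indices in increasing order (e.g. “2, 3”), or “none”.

i=1: geometric 4.1231 vs commanded 4.8556 ⇒ slack
i=2: geometric 5.0000 vs commanded 5.5137 ⇒ slack
i=3: geometric 5.0000 vs commanded 6.1442 ⇒ slack
i=4: geometric 5.0000 vs commanded 5.0000 ⇒ taut

1, 2, 3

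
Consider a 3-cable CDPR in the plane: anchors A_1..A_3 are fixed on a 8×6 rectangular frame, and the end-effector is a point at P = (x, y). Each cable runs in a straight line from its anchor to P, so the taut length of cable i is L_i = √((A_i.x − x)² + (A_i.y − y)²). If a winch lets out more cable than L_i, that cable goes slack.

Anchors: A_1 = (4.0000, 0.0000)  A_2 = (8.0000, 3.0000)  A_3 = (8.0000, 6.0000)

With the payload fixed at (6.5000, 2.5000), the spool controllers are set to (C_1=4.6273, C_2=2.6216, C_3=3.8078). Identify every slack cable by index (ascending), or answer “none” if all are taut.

1, 2

i=1: geometric 3.5355 vs commanded 4.6273 ⇒ slack
i=2: geometric 1.5811 vs commanded 2.6216 ⇒ slack
i=3: geometric 3.8079 vs commanded 3.8078 ⇒ taut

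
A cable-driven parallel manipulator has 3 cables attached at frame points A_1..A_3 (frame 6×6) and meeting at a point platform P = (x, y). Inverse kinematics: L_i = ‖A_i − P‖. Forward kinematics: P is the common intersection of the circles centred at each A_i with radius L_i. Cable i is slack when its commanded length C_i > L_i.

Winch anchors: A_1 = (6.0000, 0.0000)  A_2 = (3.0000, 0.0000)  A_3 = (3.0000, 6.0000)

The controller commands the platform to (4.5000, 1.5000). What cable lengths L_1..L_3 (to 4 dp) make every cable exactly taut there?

cable 1: Δx=1.5000, Δy=-1.5000; L_1 = √(Δx²+Δy²) = 2.1213
cable 2: Δx=-1.5000, Δy=-1.5000; L_2 = √(Δx²+Δy²) = 2.1213
cable 3: Δx=-1.5000, Δy=4.5000; L_3 = √(Δx²+Δy²) = 4.7434

(2.1213, 2.1213, 4.7434)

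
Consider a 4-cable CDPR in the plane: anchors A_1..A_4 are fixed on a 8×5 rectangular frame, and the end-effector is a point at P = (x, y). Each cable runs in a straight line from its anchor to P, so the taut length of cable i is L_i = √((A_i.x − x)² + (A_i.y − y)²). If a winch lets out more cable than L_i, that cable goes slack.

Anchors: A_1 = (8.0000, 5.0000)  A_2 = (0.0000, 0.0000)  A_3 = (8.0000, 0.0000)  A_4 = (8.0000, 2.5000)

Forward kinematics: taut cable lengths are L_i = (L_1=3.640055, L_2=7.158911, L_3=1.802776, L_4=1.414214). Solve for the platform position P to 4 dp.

circle eqns → linear via eq_j − eq_1; set k_j = A_j·A_j − L_j²
k_1 = 64.0000+25.0000−13.2500 = 75.7500
16.0000·x + 10.0000·y = k_1−k_2 = 127.0000
0.0000·x + 10.0000·y = k_1−k_3 = 15.0000
0.0000·x + 5.0000·y = k_1−k_4 = 7.5000
solve first two rows → x=7.0000, y=1.5000
check cable 4: ‖A_4−P‖² = 2.0000 ≈ L_4² = 2.0000 ✓

(7.0000, 1.5000)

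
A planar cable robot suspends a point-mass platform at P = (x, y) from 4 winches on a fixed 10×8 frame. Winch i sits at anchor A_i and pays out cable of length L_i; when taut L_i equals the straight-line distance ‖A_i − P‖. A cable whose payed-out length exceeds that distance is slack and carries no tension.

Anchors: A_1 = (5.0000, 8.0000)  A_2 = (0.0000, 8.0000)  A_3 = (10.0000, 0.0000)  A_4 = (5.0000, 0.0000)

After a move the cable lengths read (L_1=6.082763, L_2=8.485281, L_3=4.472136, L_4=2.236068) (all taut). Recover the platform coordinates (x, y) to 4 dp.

(6.0000, 2.0000)

each cable: (A_i−P)·(A_i−P) = L_i²; let k_i = ‖A_i‖²−L_i²
k_1 = 25.0000+64.0000−37.0000 = 52.0000
row 1: 10.0000x + 0.0000y = 60.0000  (k_2=-8.0000)
row 2: -10.0000x + 16.0000y = -28.0000  (k_3=80.0000)
row 3: 0.0000x + 16.0000y = 32.0000  (k_4=20.0000)
Cramer on rows 1–2 → x = 6.0000, y = 2.0000
check cable 4: ‖A_4−P‖² = 5.0000 ≈ L_4² = 5.0000 ✓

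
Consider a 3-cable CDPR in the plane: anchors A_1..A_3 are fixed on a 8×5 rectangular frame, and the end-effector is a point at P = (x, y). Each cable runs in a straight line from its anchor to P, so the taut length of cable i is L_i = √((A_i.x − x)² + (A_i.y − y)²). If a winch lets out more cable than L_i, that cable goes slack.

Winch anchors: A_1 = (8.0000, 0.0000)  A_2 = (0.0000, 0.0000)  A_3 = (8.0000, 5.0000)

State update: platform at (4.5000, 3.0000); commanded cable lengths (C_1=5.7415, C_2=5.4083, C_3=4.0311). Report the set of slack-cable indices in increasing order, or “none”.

1

cable 1: √((3.5000)²+(-3.0000)²)=4.6098, C_1=5.7415: slack
cable 2: √((-4.5000)²+(-3.0000)²)=5.4083, C_2=5.4083: taut
cable 3: √((3.5000)²+(2.0000)²)=4.0311, C_3=4.0311: taut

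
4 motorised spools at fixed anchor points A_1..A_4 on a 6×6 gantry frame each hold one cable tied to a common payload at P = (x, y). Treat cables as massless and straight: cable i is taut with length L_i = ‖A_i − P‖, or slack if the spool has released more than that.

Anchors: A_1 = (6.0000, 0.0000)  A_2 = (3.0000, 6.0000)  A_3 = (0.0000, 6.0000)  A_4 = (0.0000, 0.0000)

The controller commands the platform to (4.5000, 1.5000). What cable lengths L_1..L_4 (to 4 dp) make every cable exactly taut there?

cable 1: Δx=1.5000, Δy=-1.5000; L_1 = √(Δx²+Δy²) = 2.1213
cable 2: Δx=-1.5000, Δy=4.5000; L_2 = √(Δx²+Δy²) = 4.7434
cable 3: Δx=-4.5000, Δy=4.5000; L_3 = √(Δx²+Δy²) = 6.3640
cable 4: Δx=-4.5000, Δy=-1.5000; L_4 = √(Δx²+Δy²) = 4.7434

(2.1213, 4.7434, 6.3640, 4.7434)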